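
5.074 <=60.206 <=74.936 True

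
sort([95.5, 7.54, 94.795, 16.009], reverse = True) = [95.5, 94.795, 16.009, 7.54]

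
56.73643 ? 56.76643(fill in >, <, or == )<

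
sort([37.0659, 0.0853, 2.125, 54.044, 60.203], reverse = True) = [60.203, 54.044, 37.0659, 2.125, 0.0853]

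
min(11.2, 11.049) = 11.049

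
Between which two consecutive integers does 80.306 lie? 80 and 81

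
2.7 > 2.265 True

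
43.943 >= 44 False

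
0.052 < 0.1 True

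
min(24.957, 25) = 24.957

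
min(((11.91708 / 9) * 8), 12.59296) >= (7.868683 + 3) False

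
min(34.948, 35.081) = 34.948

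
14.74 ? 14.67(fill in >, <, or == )>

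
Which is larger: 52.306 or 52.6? 52.6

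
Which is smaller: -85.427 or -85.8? -85.8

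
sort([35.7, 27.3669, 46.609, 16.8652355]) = [16.8652355, 27.3669, 35.7, 46.609]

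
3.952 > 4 False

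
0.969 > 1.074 False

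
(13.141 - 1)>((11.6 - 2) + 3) False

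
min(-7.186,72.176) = -7.186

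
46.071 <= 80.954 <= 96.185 True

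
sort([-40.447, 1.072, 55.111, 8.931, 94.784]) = [-40.447, 1.072, 8.931, 55.111, 94.784]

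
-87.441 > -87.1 False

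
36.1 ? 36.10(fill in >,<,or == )==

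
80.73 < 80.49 False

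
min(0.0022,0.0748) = 0.0022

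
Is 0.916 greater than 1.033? No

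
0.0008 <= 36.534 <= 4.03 False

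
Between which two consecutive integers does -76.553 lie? -77 and -76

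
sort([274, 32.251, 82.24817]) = [32.251, 82.24817, 274]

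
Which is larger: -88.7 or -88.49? -88.49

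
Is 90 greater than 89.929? Yes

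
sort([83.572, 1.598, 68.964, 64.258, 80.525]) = [1.598, 64.258, 68.964, 80.525, 83.572]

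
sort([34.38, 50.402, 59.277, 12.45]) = [12.45, 34.38, 50.402, 59.277]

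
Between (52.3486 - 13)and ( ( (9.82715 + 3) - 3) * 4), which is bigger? (52.3486 - 13)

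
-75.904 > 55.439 False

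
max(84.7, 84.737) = 84.737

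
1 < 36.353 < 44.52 True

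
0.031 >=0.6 False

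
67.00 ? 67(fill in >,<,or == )==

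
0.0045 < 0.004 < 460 False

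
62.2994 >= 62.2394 True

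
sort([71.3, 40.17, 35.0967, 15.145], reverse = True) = [71.3, 40.17, 35.0967, 15.145]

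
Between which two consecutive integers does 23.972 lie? 23 and 24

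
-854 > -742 False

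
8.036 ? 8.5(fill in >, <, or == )<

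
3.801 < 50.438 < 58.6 True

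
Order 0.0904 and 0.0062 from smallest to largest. 0.0062, 0.0904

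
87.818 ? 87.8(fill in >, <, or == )>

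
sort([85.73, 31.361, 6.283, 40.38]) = [6.283, 31.361, 40.38, 85.73]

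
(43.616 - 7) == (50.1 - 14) False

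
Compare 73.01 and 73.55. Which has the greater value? 73.55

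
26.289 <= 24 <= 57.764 False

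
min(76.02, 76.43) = 76.02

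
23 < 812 True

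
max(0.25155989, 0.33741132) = 0.33741132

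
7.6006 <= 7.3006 False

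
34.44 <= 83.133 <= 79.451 False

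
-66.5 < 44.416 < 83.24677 True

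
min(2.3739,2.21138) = 2.21138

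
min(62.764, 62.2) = 62.2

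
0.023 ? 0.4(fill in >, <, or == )<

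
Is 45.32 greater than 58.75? No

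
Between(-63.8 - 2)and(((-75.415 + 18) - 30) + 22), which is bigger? (((-75.415 + 18) - 30) + 22)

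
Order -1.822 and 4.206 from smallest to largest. -1.822, 4.206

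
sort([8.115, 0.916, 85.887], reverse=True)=[85.887, 8.115, 0.916]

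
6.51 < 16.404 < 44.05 True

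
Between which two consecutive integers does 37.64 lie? 37 and 38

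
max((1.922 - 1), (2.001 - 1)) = 1.001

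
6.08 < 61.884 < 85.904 True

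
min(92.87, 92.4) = 92.4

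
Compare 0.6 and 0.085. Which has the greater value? 0.6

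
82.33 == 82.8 False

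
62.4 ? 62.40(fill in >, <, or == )==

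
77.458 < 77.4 False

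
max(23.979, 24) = 24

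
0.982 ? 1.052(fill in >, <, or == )<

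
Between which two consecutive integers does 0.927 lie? 0 and 1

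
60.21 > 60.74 False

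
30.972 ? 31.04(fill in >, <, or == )<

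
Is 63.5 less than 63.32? No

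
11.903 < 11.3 False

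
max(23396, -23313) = 23396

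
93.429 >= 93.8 False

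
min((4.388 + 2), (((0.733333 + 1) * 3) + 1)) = 6.199999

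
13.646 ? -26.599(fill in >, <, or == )>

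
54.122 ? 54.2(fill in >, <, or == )<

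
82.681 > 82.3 True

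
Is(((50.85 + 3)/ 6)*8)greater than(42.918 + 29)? No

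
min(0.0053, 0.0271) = 0.0053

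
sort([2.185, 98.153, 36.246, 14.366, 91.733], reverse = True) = [98.153, 91.733, 36.246, 14.366, 2.185]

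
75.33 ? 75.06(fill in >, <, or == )>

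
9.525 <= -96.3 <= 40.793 False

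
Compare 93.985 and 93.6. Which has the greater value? 93.985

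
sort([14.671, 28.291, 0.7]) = [0.7, 14.671, 28.291]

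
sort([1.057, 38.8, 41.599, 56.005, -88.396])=[-88.396, 1.057, 38.8, 41.599, 56.005]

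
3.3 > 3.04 True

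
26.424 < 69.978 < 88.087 True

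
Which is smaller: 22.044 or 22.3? 22.044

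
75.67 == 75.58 False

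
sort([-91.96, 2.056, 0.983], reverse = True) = [2.056, 0.983, -91.96]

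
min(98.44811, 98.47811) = 98.44811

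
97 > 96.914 True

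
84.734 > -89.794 True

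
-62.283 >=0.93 False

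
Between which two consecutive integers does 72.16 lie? 72 and 73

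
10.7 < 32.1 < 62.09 True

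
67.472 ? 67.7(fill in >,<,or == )<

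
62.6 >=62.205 True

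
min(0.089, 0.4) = 0.089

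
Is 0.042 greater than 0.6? No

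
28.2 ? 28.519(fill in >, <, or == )<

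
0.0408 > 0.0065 True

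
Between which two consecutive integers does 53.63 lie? 53 and 54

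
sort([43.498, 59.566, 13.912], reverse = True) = [59.566, 43.498, 13.912]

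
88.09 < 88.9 True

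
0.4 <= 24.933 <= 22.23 False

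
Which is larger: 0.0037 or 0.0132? 0.0132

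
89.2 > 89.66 False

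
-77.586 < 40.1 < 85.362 True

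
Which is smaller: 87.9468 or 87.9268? 87.9268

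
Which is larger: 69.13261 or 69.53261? 69.53261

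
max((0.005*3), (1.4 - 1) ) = 0.4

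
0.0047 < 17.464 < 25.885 True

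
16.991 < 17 True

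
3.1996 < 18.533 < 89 True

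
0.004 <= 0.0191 True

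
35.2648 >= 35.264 True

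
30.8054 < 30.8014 False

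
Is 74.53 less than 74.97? Yes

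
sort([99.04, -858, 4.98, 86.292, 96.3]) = [-858, 4.98, 86.292, 96.3, 99.04]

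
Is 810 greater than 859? No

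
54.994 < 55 True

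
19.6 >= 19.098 True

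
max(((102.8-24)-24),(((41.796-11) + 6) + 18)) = 54.8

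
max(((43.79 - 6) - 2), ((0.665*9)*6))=35.91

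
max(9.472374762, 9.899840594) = 9.899840594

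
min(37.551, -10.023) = -10.023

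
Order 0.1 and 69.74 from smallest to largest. 0.1, 69.74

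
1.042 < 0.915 False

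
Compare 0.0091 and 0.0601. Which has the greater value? 0.0601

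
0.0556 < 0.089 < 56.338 True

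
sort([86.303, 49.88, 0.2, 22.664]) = [0.2, 22.664, 49.88, 86.303]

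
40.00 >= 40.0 True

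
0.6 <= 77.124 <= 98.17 True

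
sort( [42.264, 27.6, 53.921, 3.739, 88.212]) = [3.739, 27.6, 42.264, 53.921, 88.212]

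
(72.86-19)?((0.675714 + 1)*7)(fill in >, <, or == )>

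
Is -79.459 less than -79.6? No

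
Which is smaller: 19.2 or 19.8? 19.2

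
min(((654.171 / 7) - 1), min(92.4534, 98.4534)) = 92.453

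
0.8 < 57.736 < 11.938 False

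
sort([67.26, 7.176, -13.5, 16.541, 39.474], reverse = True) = [67.26, 39.474, 16.541, 7.176, -13.5]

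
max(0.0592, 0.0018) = 0.0592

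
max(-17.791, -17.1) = -17.1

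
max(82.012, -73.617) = 82.012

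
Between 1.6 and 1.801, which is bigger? 1.801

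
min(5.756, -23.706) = -23.706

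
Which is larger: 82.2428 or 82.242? 82.2428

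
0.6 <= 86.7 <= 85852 True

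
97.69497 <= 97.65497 False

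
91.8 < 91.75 False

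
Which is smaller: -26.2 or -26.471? -26.471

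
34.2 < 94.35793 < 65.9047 False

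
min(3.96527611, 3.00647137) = 3.00647137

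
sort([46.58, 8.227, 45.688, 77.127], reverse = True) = [77.127, 46.58, 45.688, 8.227]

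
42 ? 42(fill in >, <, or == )==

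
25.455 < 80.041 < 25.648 False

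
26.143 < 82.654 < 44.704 False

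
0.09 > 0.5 False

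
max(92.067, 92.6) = 92.6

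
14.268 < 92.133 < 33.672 False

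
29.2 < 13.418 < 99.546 False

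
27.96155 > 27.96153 True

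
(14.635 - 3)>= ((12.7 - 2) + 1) False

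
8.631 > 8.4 True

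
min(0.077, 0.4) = 0.077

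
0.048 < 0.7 True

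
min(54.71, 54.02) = 54.02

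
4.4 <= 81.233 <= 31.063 False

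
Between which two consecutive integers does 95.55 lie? 95 and 96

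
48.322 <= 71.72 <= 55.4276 False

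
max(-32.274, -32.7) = -32.274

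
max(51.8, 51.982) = 51.982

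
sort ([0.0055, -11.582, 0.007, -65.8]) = [-65.8, -11.582, 0.0055, 0.007]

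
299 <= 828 True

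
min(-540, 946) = -540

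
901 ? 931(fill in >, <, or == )<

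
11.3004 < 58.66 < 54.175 False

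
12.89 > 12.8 True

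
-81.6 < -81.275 True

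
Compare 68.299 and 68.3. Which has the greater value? 68.3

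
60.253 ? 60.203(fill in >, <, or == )>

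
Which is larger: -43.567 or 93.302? 93.302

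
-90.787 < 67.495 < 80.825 True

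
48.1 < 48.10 False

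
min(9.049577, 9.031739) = 9.031739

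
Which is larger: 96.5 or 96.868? 96.868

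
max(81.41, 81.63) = 81.63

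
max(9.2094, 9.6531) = 9.6531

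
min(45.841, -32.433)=-32.433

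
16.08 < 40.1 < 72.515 True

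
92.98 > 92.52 True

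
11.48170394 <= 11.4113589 False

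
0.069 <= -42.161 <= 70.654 False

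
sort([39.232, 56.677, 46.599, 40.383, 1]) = [1, 39.232, 40.383, 46.599, 56.677]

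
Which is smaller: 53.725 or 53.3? 53.3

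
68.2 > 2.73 True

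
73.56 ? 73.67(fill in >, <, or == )<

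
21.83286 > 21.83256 True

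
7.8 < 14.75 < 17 True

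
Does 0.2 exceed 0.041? Yes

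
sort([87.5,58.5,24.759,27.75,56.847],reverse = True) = [87.5,58.5,56.847,27.75,24.759]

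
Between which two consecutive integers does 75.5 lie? 75 and 76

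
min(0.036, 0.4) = 0.036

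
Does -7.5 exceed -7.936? Yes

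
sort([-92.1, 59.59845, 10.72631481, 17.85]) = [-92.1, 10.72631481, 17.85, 59.59845]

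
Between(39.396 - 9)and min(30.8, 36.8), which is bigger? min(30.8, 36.8)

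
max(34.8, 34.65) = 34.8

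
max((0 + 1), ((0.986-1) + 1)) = 1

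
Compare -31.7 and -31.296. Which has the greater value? -31.296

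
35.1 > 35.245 False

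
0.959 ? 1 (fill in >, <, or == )<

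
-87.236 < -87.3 False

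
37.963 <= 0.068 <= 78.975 False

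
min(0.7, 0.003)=0.003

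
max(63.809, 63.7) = 63.809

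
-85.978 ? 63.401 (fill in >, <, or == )<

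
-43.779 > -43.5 False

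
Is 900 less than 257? No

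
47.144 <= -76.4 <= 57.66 False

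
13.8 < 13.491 False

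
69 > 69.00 False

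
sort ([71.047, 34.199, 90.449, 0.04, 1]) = [0.04, 1, 34.199, 71.047, 90.449]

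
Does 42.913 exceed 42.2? Yes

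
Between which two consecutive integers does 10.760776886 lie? 10 and 11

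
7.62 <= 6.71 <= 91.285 False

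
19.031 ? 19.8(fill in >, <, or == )<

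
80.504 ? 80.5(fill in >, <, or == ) >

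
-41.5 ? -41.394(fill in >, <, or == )<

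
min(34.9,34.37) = 34.37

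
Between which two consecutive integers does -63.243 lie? -64 and -63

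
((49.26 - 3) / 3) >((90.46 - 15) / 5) True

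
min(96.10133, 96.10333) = 96.10133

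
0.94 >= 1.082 False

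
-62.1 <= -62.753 False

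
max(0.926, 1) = 1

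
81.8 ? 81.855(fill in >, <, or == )<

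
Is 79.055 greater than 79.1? No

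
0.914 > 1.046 False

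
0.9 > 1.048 False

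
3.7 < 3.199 False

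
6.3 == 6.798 False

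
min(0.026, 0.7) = 0.026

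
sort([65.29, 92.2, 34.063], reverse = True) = [92.2, 65.29, 34.063]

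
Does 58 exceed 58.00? No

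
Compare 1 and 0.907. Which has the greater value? 1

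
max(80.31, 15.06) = 80.31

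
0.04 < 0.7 True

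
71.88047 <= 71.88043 False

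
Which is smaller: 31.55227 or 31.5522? 31.5522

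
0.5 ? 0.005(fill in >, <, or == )>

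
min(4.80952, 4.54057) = 4.54057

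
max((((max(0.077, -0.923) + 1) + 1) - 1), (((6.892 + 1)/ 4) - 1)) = 1.077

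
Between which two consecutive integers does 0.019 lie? 0 and 1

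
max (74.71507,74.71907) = 74.71907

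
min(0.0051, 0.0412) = 0.0051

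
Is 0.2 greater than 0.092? Yes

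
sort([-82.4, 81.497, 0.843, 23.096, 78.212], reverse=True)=[81.497, 78.212, 23.096, 0.843, -82.4]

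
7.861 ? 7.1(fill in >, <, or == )>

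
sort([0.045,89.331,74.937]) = [0.045,74.937,89.331]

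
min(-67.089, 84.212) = -67.089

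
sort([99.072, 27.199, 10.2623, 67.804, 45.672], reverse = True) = [99.072, 67.804, 45.672, 27.199, 10.2623]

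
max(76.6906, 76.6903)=76.6906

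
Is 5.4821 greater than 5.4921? No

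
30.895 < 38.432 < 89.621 True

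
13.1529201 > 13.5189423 False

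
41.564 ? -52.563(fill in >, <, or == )>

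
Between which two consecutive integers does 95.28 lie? 95 and 96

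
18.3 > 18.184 True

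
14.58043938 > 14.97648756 False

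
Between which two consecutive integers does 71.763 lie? 71 and 72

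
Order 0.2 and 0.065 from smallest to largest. 0.065, 0.2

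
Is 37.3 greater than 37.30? No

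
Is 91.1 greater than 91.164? No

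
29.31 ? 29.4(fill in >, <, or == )<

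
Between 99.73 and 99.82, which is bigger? 99.82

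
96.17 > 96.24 False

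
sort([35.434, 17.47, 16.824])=[16.824, 17.47, 35.434]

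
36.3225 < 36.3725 True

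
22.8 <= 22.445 False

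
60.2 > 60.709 False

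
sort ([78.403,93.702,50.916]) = [50.916,78.403,93.702]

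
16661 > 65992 False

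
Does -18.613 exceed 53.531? No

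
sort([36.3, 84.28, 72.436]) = [36.3, 72.436, 84.28]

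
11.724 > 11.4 True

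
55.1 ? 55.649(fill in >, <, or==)<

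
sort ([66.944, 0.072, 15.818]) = [0.072, 15.818, 66.944]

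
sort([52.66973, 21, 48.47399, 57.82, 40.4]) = [21, 40.4, 48.47399, 52.66973, 57.82]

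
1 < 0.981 False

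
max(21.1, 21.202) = 21.202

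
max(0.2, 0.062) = 0.2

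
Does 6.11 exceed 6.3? No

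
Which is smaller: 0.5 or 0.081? 0.081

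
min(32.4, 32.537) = 32.4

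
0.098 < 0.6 True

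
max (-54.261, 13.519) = 13.519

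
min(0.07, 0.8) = 0.07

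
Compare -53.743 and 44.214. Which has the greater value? 44.214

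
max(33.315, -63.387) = 33.315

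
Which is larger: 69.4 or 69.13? 69.4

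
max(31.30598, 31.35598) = 31.35598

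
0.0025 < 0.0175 True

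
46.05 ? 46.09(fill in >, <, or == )<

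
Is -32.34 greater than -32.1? No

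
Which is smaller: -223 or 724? -223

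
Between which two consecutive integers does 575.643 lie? 575 and 576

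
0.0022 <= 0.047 True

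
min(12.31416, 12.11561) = 12.11561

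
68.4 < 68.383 False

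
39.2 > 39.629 False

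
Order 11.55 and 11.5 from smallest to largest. 11.5, 11.55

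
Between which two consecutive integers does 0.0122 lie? 0 and 1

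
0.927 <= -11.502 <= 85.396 False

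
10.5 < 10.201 False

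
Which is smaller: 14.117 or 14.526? 14.117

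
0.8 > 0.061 True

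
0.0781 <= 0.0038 False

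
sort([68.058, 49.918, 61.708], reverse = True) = [68.058, 61.708, 49.918]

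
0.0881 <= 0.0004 False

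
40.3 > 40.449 False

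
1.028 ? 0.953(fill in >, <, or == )>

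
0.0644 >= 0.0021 True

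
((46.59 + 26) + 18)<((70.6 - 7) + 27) True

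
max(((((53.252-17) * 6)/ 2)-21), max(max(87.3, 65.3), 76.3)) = 87.756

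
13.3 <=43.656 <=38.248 False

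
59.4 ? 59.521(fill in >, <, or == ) <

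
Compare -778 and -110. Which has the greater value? -110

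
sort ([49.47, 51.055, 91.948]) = [49.47, 51.055, 91.948]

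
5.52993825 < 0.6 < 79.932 False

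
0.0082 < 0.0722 True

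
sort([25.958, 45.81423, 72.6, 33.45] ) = [25.958, 33.45, 45.81423, 72.6]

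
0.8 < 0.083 False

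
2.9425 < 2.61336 False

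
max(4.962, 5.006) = 5.006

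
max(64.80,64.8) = 64.8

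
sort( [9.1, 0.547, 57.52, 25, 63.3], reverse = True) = [63.3, 57.52, 25, 9.1, 0.547]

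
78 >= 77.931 True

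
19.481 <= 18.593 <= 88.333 False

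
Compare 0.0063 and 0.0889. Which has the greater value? 0.0889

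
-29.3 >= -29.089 False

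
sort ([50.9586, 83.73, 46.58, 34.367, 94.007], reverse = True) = [94.007, 83.73, 50.9586, 46.58, 34.367]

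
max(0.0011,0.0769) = 0.0769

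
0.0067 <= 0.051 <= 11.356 True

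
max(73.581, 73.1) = 73.581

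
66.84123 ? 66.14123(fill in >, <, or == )>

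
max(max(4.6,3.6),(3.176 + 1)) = 4.6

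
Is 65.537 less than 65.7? Yes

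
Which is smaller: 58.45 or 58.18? 58.18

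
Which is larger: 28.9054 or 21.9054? 28.9054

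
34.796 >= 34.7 True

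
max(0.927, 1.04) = 1.04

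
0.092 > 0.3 False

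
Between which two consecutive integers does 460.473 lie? 460 and 461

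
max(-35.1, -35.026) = -35.026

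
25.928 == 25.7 False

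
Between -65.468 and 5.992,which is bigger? 5.992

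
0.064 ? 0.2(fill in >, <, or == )<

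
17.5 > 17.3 True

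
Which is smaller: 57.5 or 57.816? 57.5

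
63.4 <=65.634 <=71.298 True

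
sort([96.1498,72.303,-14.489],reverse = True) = [96.1498,72.303,-14.489]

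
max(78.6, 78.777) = 78.777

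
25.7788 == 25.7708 False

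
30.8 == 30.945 False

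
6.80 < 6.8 False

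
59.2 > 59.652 False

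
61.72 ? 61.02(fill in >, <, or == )>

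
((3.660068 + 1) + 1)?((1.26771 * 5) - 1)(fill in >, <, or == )>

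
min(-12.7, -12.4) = -12.7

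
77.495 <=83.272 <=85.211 True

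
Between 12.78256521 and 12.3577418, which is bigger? 12.78256521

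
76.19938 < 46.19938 False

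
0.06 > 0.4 False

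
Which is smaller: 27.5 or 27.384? 27.384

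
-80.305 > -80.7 True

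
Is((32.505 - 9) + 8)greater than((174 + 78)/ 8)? Yes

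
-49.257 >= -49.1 False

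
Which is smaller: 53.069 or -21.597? -21.597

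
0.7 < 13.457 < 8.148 False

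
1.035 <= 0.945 False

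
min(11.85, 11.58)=11.58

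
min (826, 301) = 301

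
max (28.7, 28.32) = 28.7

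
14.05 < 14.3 True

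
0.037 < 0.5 True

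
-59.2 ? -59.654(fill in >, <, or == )>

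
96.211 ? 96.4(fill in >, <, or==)<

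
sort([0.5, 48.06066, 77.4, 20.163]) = [0.5, 20.163, 48.06066, 77.4]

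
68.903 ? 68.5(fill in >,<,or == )>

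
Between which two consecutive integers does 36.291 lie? 36 and 37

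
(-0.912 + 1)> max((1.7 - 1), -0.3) False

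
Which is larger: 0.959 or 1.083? 1.083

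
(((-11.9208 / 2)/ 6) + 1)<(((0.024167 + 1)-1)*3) True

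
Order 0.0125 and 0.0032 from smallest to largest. 0.0032, 0.0125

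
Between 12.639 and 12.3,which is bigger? 12.639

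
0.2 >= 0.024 True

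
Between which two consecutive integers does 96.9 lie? 96 and 97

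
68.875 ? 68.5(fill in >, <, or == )>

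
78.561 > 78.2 True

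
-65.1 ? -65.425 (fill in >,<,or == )>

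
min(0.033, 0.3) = 0.033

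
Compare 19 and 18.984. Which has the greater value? 19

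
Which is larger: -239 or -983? -239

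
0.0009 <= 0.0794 True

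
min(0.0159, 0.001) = 0.001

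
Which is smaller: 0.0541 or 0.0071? 0.0071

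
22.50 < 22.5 False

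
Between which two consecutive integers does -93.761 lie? -94 and -93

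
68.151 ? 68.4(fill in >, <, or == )<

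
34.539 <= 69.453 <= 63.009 False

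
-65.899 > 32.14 False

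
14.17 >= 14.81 False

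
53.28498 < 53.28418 False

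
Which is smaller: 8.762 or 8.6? 8.6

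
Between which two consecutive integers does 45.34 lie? 45 and 46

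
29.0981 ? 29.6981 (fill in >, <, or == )<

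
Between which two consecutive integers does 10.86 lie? 10 and 11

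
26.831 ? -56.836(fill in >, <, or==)>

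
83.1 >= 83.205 False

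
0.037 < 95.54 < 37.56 False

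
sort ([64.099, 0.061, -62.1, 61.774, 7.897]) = [-62.1, 0.061, 7.897, 61.774, 64.099]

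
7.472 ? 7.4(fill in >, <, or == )>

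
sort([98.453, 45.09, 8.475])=[8.475, 45.09, 98.453]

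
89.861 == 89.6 False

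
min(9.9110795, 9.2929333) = 9.2929333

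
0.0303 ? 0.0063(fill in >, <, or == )>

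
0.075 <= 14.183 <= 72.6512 True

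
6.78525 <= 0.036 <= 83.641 False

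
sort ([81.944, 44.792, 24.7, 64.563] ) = [24.7, 44.792, 64.563, 81.944]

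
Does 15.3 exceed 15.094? Yes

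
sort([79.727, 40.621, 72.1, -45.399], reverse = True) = [79.727, 72.1, 40.621, -45.399]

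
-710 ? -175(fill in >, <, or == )<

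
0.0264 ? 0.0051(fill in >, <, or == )>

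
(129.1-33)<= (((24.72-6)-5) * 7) False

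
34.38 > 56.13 False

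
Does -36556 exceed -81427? Yes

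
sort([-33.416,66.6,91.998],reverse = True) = [91.998,66.6,-33.416]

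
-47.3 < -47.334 False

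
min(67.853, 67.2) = 67.2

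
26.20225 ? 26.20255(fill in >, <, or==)<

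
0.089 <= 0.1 True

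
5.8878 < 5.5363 False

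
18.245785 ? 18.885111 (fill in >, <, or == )<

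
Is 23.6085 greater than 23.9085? No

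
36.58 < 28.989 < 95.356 False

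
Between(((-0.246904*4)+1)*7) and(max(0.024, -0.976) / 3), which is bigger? (((-0.246904*4)+1)*7)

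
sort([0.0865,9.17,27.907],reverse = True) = [27.907,9.17,0.0865]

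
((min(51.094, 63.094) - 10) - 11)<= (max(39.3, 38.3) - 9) True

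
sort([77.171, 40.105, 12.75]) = [12.75, 40.105, 77.171]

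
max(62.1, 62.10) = 62.10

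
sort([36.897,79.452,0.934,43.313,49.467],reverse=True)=[79.452,49.467,43.313,36.897,0.934]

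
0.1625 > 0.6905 False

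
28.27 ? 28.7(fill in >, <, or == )<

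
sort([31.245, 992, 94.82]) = [31.245, 94.82, 992]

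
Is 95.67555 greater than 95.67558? No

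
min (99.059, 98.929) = 98.929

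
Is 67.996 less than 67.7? No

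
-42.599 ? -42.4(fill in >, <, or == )<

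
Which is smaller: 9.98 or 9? 9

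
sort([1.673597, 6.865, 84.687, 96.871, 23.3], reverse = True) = [96.871, 84.687, 23.3, 6.865, 1.673597]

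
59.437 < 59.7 True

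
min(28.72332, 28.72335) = 28.72332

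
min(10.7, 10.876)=10.7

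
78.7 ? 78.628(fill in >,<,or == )>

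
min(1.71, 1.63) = 1.63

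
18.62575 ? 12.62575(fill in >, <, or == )>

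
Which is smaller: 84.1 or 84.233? 84.1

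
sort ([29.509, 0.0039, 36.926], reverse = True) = [36.926, 29.509, 0.0039]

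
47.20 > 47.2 False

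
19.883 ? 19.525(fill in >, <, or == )>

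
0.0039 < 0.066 True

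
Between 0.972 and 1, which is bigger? 1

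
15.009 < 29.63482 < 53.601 True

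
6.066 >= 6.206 False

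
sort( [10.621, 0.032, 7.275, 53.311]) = [0.032, 7.275, 10.621, 53.311]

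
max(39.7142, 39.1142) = 39.7142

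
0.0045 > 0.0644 False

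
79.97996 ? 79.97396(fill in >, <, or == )>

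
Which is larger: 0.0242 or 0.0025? 0.0242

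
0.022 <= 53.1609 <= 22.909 False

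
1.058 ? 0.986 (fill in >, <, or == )>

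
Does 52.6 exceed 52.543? Yes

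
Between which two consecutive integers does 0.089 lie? 0 and 1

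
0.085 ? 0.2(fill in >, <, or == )<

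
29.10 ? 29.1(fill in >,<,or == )==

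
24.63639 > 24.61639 True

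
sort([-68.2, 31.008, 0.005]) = [-68.2, 0.005, 31.008]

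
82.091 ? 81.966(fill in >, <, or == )>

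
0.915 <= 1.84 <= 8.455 True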